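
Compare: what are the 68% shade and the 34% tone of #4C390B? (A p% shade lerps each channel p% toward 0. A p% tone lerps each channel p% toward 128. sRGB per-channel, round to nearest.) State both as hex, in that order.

#181204, #5E5133

#4C390B is rgb(76, 57, 11).
68% shade:
  R: 76 + 0.68×(0−76) = 76 − 51.68 = 24.32 → 24
  G: 57 + 0.68×(0−57) = 57 − 38.76 = 18.24 → 18
  B: 11 + 0.68×(0−11) = 11 − 7.48 = 3.52 → 4
  → #181204
34% tone:
  R: 76 + 0.34×(128−76) = 76 + 17.68 = 93.68 → 94
  G: 57 + 24.14 = 81.14 → 81
  B: 11 + 39.78 = 50.78 → 51
  → #5E5133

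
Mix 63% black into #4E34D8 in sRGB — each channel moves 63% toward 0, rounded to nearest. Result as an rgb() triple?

rgb(29, 19, 80)

#4E34D8 is rgb(78, 52, 216).
A 63% shade moves each channel 63% toward 0:
  R: 78 + 0.63×(0−78) = 78 − 49.14 = 28.86 → 29
  G: 52 + 0.63×(0−52) = 52 − 32.76 = 19.24 → 19
  B: 216 + 0.63×(0−216) = 216 − 136.08 = 79.92 → 80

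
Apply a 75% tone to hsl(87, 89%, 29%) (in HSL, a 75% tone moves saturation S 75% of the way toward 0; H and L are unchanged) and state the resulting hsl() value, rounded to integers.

hsl(87, 22%, 29%)

S moves 75% from 89 toward 0: 89 − 66.75 = 22.25 → 22.
H and L are unchanged.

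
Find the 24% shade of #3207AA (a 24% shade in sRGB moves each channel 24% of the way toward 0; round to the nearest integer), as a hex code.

#260581

#3207AA is rgb(50, 7, 170).
A 24% shade moves each channel 24% toward 0:
  R: 50 + 0.24×(0−50) = 50 − 12 = 38 → 38
  G: 7 − 1.68 = 5.32 → 5
  B: 170 + 0.24×(0−170) = 170 − 40.8 = 129.2 → 129
rgb(38, 5, 129) = #260581.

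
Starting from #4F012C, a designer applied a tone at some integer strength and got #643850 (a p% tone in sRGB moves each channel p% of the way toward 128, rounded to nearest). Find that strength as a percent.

43%

#4F012C is rgb(79, 1, 44); #643850 is rgb(100, 56, 80).
On the G channel (widest range): 56 ≈ 1 + (p/100)(128 − 1), so p ≈ 100×(56 − 1)/(128 − 1) = 5500/127 = 43.31.
p = 43 reproduces all three channels after rounding.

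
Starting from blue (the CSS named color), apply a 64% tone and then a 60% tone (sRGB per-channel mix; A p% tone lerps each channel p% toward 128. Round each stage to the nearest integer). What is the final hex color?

CSS blue is rgb(0, 0, 255).
Lerp each channel 64% toward 128:
  R: 0 + 81.92 = 81.92 → 82
  G: 0 + 0.64×(128−0) = 0 + 81.92 = 81.92 → 82
  B: 255 + 0.64×(128−255) = 255 − 81.28 = 173.72 → 174
After the tone: rgb(82, 82, 174) = #5252AE.
A 60% tone moves each channel 60% toward 128:
  R: 82 + 0.6×(128−82) = 82 + 27.6 = 109.6 → 110
  G: 82 + 0.6×(128−82) = 82 + 27.6 = 109.6 → 110
  B: 174 − 27.6 = 146.4 → 146
rgb(110, 110, 146) = #6E6E92.

#6E6E92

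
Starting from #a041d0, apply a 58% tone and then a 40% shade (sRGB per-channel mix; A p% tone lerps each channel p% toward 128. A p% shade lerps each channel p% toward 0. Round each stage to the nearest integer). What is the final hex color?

#a041d0 is rgb(160, 65, 208).
Per channel, c → c + 0.58(128 − c):
  R: 160 + 0.58×(128−160) = 160 − 18.56 = 141.44 → 141
  G: 65 + 36.54 = 101.54 → 102
  B: 208 − 46.4 = 161.6 → 162
After the tone: rgb(141, 102, 162) = #8d66a2.
A 40% shade moves each channel 40% toward 0:
  R: 141 + 0.4×(0−141) = 141 − 56.4 = 84.6 → 85
  G: 102 + 0.4×(0−102) = 102 − 40.8 = 61.2 → 61
  B: 162 + 0.4×(0−162) = 162 − 64.8 = 97.2 → 97
rgb(85, 61, 97) = #553d61.

#553d61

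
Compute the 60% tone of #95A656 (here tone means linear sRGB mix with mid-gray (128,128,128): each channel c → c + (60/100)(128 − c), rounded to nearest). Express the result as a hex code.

#888F6F

#95A656 is rgb(149, 166, 86).
Lerp each channel 60% toward 128:
  R: 149 + 0.6×(128−149) = 149 − 12.6 = 136.4 → 136
  G: 166 + 0.6×(128−166) = 166 − 22.8 = 143.2 → 143
  B: 86 + 0.6×(128−86) = 86 + 25.2 = 111.2 → 111
rgb(136, 143, 111) = #888F6F.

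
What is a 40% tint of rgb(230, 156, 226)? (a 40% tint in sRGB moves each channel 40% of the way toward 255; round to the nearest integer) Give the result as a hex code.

#f0c4ee

A 40% tint moves each channel 40% toward 255:
  R: 230 + 10 = 240 → 240
  G: 156 + 0.4×(255−156) = 156 + 39.6 = 195.6 → 196
  B: 226 + 0.4×(255−226) = 226 + 11.6 = 237.6 → 238
rgb(240, 196, 238) = #f0c4ee.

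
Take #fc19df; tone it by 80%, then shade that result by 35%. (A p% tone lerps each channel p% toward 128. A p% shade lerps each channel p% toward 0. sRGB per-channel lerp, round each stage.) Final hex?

#634660

#fc19df is rgb(252, 25, 223).
An 80% tone moves each channel 80% toward 128:
  R: 252 − 99.2 = 152.8 → 153
  G: 25 + 0.8×(128−25) = 25 + 82.4 = 107.4 → 107
  B: 223 + 0.8×(128−223) = 223 − 76 = 147 → 147
After the tone: rgb(153, 107, 147) = #996b93.
Lerp each channel 35% toward 0:
  R: 153 + 0.35×(0−153) = 153 − 53.55 = 99.45 → 99
  G: 107 − 37.45 = 69.55 → 70
  B: 147 + 0.35×(0−147) = 147 − 51.45 = 95.55 → 96
rgb(99, 70, 96) = #634660.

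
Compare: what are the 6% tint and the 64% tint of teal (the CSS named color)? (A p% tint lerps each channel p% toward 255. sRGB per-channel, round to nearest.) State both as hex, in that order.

CSS teal is rgb(0, 128, 128).
6% tint:
  R: 0 + 15.3 = 15.3 → 15
  G: 128 + 0.06×(255−128) = 128 + 7.62 = 135.62 → 136
  B: 128 + 0.06×(255−128) = 128 + 7.62 = 135.62 → 136
  → #0f8888
64% tint:
  R: 0 + 163.2 = 163.2 → 163
  G: 128 + 81.28 = 209.28 → 209
  B: 128 + 81.28 = 209.28 → 209
  → #a3d1d1

#0f8888, #a3d1d1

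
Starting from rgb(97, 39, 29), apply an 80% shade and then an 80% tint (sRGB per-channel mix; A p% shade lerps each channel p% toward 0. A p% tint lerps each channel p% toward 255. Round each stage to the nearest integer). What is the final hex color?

Per channel, c → c + 0.8(0 − c):
  R: 97 + 0.8×(0−97) = 97 − 77.6 = 19.4 → 19
  G: 39 − 31.2 = 7.8 → 8
  B: 29 + 0.8×(0−29) = 29 − 23.2 = 5.8 → 6
After the shade: rgb(19, 8, 6) = #130806.
Lerp each channel 80% toward 255:
  R: 19 + 0.8×(255−19) = 19 + 188.8 = 207.8 → 208
  G: 8 + 0.8×(255−8) = 8 + 197.6 = 205.6 → 206
  B: 6 + 0.8×(255−6) = 6 + 199.2 = 205.2 → 205
rgb(208, 206, 205) = #D0CECD.

#D0CECD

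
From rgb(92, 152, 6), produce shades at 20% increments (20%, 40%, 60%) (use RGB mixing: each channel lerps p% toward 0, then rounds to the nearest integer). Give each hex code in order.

#4A7A05, #375B04, #253D02

20%: (92 − 18.4 = 73.6→74, 152 − 30.4 = 121.6→122, 6 − 1.2 = 4.8→5) → #4A7A05
40%: (92 − 36.8 = 55.2→55, 152 − 60.8 = 91.2→91, 6 − 2.4 = 3.6→4) → #375B04
60%: (92 − 55.2 = 36.8→37, 152 − 91.2 = 60.8→61, 6 − 3.6 = 2.4→2) → #253D02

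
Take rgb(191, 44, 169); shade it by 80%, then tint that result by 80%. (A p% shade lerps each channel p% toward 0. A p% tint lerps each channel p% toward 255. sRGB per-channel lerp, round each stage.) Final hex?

An 80% shade moves each channel 80% toward 0:
  R: 191 − 152.8 = 38.2 → 38
  G: 44 + 0.8×(0−44) = 44 − 35.2 = 8.8 → 9
  B: 169 + 0.8×(0−169) = 169 − 135.2 = 33.8 → 34
After the shade: rgb(38, 9, 34) = #260922.
Per channel, c → c + 0.8(255 − c):
  R: 38 + 0.8×(255−38) = 38 + 173.6 = 211.6 → 212
  G: 9 + 0.8×(255−9) = 9 + 196.8 = 205.8 → 206
  B: 34 + 176.8 = 210.8 → 211
rgb(212, 206, 211) = #D4CED3.

#D4CED3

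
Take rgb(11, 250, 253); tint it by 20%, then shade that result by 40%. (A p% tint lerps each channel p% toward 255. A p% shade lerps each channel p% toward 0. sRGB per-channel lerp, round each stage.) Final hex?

A 20% tint moves each channel 20% toward 255:
  R: 11 + 0.2×(255−11) = 11 + 48.8 = 59.8 → 60
  G: 250 + 0.2×(255−250) = 250 + 1 = 251 → 251
  B: 253 + 0.2×(255−253) = 253 + 0.4 = 253.4 → 253
After the tint: rgb(60, 251, 253) = #3CFBFD.
Lerp each channel 40% toward 0:
  R: 60 + 0.4×(0−60) = 60 − 24 = 36 → 36
  G: 251 − 100.4 = 150.6 → 151
  B: 253 + 0.4×(0−253) = 253 − 101.2 = 151.8 → 152
rgb(36, 151, 152) = #249798.

#249798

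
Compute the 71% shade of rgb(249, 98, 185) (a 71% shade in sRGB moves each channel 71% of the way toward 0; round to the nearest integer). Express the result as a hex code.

Per channel, c → c + 0.71(0 − c):
  R: 249 + 0.71×(0−249) = 249 − 176.79 = 72.21 → 72
  G: 98 − 69.58 = 28.42 → 28
  B: 185 + 0.71×(0−185) = 185 − 131.35 = 53.65 → 54
rgb(72, 28, 54) = #481C36.

#481C36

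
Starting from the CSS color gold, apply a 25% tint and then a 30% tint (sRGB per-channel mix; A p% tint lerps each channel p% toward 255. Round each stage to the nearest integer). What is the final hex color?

#FFEA79

CSS gold is rgb(255, 215, 0).
A 25% tint moves each channel 25% toward 255:
  R: 255 + 0 = 255 → 255
  G: 215 + 0.25×(255−215) = 215 + 10 = 225 → 225
  B: 0 + 0.25×(255−0) = 0 + 63.75 = 63.75 → 64
After the tint: rgb(255, 225, 64) = #FFE140.
Lerp each channel 30% toward 255:
  R: 255 + 0.3×(255−255) = 255 + 0 = 255 → 255
  G: 225 + 9 = 234 → 234
  B: 64 + 0.3×(255−64) = 64 + 57.3 = 121.3 → 121
rgb(255, 234, 121) = #FFEA79.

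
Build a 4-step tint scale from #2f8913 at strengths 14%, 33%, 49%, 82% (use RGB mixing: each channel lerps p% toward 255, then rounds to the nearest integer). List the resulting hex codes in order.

#2f8913 is rgb(47, 137, 19).
14%: (47 + 29.12 = 76.12→76, 137 + 16.52 = 153.52→154, 19 + 33.04 = 52.04→52) → #4c9a34
33%: (47 + 68.64 = 115.64→116, 137 + 38.94 = 175.94→176, 19 + 77.88 = 96.88→97) → #74b061
49%: (47 + 101.92 = 148.92→149, 137 + 57.82 = 194.82→195, 19 + 115.64 = 134.64→135) → #95c387
82%: (47 + 170.56 = 217.56→218, 137 + 96.76 = 233.76→234, 19 + 193.52 = 212.52→213) → #daead5

#4c9a34, #74b061, #95c387, #daead5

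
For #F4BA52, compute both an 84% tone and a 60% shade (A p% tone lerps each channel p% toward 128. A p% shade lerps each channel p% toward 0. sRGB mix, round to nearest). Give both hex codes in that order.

#F4BA52 is rgb(244, 186, 82).
84% tone:
  R: 244 + 0.84×(128−244) = 244 − 97.44 = 146.56 → 147
  G: 186 − 48.72 = 137.28 → 137
  B: 82 + 38.64 = 120.64 → 121
  → #938979
60% shade:
  R: 244 + 0.6×(0−244) = 244 − 146.4 = 97.6 → 98
  G: 186 − 111.6 = 74.4 → 74
  B: 82 + 0.6×(0−82) = 82 − 49.2 = 32.8 → 33
  → #624A21

#938979, #624A21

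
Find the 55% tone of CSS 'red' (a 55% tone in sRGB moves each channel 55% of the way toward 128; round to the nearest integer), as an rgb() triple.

CSS red is rgb(255, 0, 0).
A 55% tone moves each channel 55% toward 128:
  R: 255 − 69.85 = 185.15 → 185
  G: 0 + 70.4 = 70.4 → 70
  B: 0 + 0.55×(128−0) = 0 + 70.4 = 70.4 → 70

rgb(185, 70, 70)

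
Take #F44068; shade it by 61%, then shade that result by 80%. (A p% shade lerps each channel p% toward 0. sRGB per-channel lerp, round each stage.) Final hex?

#F44068 is rgb(244, 64, 104).
A 61% shade moves each channel 61% toward 0:
  R: 244 + 0.61×(0−244) = 244 − 148.84 = 95.16 → 95
  G: 64 − 39.04 = 24.96 → 25
  B: 104 + 0.61×(0−104) = 104 − 63.44 = 40.56 → 41
After the shade: rgb(95, 25, 41) = #5F1929.
Per channel, c → c + 0.8(0 − c):
  R: 95 − 76 = 19 → 19
  G: 25 − 20 = 5 → 5
  B: 41 − 32.8 = 8.2 → 8
rgb(19, 5, 8) = #130508.

#130508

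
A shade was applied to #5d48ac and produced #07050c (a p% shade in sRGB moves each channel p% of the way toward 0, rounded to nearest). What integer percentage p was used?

#5d48ac is rgb(93, 72, 172); #07050c is rgb(7, 5, 12).
On the B channel (widest range): 12 ≈ 172 + (p/100)(0 − 172), so p ≈ 100×(12 − 172)/(0 − 172) = -16000/-172 = 93.02.
p = 93 reproduces all three channels after rounding.

93%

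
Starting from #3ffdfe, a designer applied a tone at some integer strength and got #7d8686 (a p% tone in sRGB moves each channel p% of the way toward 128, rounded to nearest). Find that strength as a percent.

95%

#3ffdfe is rgb(63, 253, 254); #7d8686 is rgb(125, 134, 134).
On the B channel (widest range): 134 ≈ 254 + (p/100)(128 − 254), so p ≈ 100×(134 − 254)/(128 − 254) = -12000/-126 = 95.24.
p = 95 reproduces all three channels after rounding.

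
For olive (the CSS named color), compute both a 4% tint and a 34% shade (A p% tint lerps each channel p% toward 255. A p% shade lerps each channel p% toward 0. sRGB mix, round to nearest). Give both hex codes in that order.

#85850a, #545400

CSS olive is rgb(128, 128, 0).
4% tint:
  R: 128 + 0.04×(255−128) = 128 + 5.08 = 133.08 → 133
  G: 128 + 0.04×(255−128) = 128 + 5.08 = 133.08 → 133
  B: 0 + 0.04×(255−0) = 0 + 10.2 = 10.2 → 10
  → #85850a
34% shade:
  R: 128 + 0.34×(0−128) = 128 − 43.52 = 84.48 → 84
  G: 128 + 0.34×(0−128) = 128 − 43.52 = 84.48 → 84
  B: 0 + 0 = 0 → 0
  → #545400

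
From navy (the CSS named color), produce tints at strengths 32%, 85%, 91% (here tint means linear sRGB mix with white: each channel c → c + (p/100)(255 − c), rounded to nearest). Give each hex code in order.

CSS navy is rgb(0, 0, 128).
32%: (0 + 81.6 = 81.6→82, 0 + 81.6 = 81.6→82, 128 + 40.64 = 168.64→169) → #5252a9
85%: (0 + 216.75 = 216.75→217, 0 + 216.75 = 216.75→217, 128 + 107.95 = 235.95→236) → #d9d9ec
91%: (0 + 232.05 = 232.05→232, 0 + 232.05 = 232.05→232, 128 + 115.57 = 243.57→244) → #e8e8f4

#5252a9, #d9d9ec, #e8e8f4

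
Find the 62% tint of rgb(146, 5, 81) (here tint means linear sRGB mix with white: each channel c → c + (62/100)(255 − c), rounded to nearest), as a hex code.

Per channel, c → c + 0.62(255 − c):
  R: 146 + 0.62×(255−146) = 146 + 67.58 = 213.58 → 214
  G: 5 + 155 = 160 → 160
  B: 81 + 107.88 = 188.88 → 189
rgb(214, 160, 189) = #D6A0BD.

#D6A0BD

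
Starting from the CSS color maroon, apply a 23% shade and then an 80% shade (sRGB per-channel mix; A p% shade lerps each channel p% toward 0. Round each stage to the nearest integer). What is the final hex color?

CSS maroon is rgb(128, 0, 0).
A 23% shade moves each channel 23% toward 0:
  R: 128 + 0.23×(0−128) = 128 − 29.44 = 98.56 → 99
  G: 0 + 0 = 0 → 0
  B: 0 + 0.23×(0−0) = 0 + 0 = 0 → 0
After the shade: rgb(99, 0, 0) = #630000.
An 80% shade moves each channel 80% toward 0:
  R: 99 − 79.2 = 19.8 → 20
  G: 0 + 0 = 0 → 0
  B: 0 + 0 = 0 → 0
rgb(20, 0, 0) = #140000.

#140000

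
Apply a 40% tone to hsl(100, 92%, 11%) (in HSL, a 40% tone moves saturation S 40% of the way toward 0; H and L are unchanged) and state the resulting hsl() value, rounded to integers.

S moves 40% from 92 toward 0: 92 − 36.8 = 55.2 → 55.
H and L are unchanged.

hsl(100, 55%, 11%)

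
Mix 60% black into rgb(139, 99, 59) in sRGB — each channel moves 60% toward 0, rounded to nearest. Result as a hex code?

#382818

Lerp each channel 60% toward 0:
  R: 139 + 0.6×(0−139) = 139 − 83.4 = 55.6 → 56
  G: 99 + 0.6×(0−99) = 99 − 59.4 = 39.6 → 40
  B: 59 − 35.4 = 23.6 → 24
rgb(56, 40, 24) = #382818.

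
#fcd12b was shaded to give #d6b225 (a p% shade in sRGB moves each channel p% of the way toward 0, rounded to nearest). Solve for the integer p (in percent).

#fcd12b is rgb(252, 209, 43); #d6b225 is rgb(214, 178, 37).
On the R channel (widest range): 214 ≈ 252 + (p/100)(0 − 252), so p ≈ 100×(214 − 252)/(0 − 252) = -3800/-252 = 15.08.
p = 15 reproduces all three channels after rounding.

15%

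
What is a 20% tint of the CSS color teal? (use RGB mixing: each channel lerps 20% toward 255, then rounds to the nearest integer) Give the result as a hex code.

#339999

CSS teal is rgb(0, 128, 128).
Per channel, c → c + 0.2(255 − c):
  R: 0 + 0.2×(255−0) = 0 + 51 = 51 → 51
  G: 128 + 25.4 = 153.4 → 153
  B: 128 + 0.2×(255−128) = 128 + 25.4 = 153.4 → 153
rgb(51, 153, 153) = #339999.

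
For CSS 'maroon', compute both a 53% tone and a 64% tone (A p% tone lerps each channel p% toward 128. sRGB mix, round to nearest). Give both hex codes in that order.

#804444, #805252

CSS maroon is rgb(128, 0, 0).
53% tone:
  R: 128 + 0 = 128 → 128
  G: 0 + 67.84 = 67.84 → 68
  B: 0 + 67.84 = 67.84 → 68
  → #804444
64% tone:
  R: 128 + 0.64×(128−128) = 128 + 0 = 128 → 128
  G: 0 + 81.92 = 81.92 → 82
  B: 0 + 81.92 = 81.92 → 82
  → #805252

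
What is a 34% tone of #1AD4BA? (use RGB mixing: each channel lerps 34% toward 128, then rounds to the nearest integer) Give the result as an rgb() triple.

rgb(61, 183, 166)

#1AD4BA is rgb(26, 212, 186).
A 34% tone moves each channel 34% toward 128:
  R: 26 + 34.68 = 60.68 → 61
  G: 212 − 28.56 = 183.44 → 183
  B: 186 + 0.34×(128−186) = 186 − 19.72 = 166.28 → 166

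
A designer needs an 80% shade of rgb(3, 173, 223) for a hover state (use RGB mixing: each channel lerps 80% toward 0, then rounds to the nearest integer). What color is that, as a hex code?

#01232D

An 80% shade moves each channel 80% toward 0:
  R: 3 + 0.8×(0−3) = 3 − 2.4 = 0.6 → 1
  G: 173 − 138.4 = 34.6 → 35
  B: 223 − 178.4 = 44.6 → 45
rgb(1, 35, 45) = #01232D.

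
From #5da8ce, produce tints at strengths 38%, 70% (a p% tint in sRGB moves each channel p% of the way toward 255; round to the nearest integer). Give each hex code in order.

#9bc9e1, #cee5f0

#5da8ce is rgb(93, 168, 206).
38%: (93 + 61.56 = 154.56→155, 168 + 33.06 = 201.06→201, 206 + 18.62 = 224.62→225) → #9bc9e1
70%: (93 + 113.4 = 206.4→206, 168 + 60.9 = 228.9→229, 206 + 34.3 = 240.3→240) → #cee5f0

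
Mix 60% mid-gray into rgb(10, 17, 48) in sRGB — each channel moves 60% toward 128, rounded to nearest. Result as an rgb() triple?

rgb(81, 84, 96)

A 60% tone moves each channel 60% toward 128:
  R: 10 + 70.8 = 80.8 → 81
  G: 17 + 66.6 = 83.6 → 84
  B: 48 + 0.6×(128−48) = 48 + 48 = 96 → 96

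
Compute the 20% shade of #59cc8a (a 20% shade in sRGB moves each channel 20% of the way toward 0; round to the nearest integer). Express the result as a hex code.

#47a36e

#59cc8a is rgb(89, 204, 138).
A 20% shade moves each channel 20% toward 0:
  R: 89 + 0.2×(0−89) = 89 − 17.8 = 71.2 → 71
  G: 204 + 0.2×(0−204) = 204 − 40.8 = 163.2 → 163
  B: 138 + 0.2×(0−138) = 138 − 27.6 = 110.4 → 110
rgb(71, 163, 110) = #47a36e.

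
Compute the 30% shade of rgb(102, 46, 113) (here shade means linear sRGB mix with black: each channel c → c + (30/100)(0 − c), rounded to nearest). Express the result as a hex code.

#47204f

A 30% shade moves each channel 30% toward 0:
  R: 102 + 0.3×(0−102) = 102 − 30.6 = 71.4 → 71
  G: 46 − 13.8 = 32.2 → 32
  B: 113 − 33.9 = 79.1 → 79
rgb(71, 32, 79) = #47204f.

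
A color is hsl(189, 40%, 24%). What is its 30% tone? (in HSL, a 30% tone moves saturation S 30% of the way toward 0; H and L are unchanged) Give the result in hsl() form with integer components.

hsl(189, 28%, 24%)

S moves 30% from 40 toward 0: 40 − 12 = 28 → 28.
H and L are unchanged.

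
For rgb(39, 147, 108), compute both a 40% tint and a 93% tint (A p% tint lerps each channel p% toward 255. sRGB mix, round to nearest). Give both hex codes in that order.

#7DBEA7, #F0F7F5

40% tint:
  R: 39 + 86.4 = 125.4 → 125
  G: 147 + 43.2 = 190.2 → 190
  B: 108 + 58.8 = 166.8 → 167
  → #7DBEA7
93% tint:
  R: 39 + 200.88 = 239.88 → 240
  G: 147 + 100.44 = 247.44 → 247
  B: 108 + 0.93×(255−108) = 108 + 136.71 = 244.71 → 245
  → #F0F7F5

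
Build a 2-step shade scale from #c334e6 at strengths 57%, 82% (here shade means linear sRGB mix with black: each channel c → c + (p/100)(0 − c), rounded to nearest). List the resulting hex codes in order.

#541663, #230929

#c334e6 is rgb(195, 52, 230).
57%: (195 − 111.15 = 83.85→84, 52 − 29.64 = 22.36→22, 230 − 131.1 = 98.9→99) → #541663
82%: (195 − 159.9 = 35.1→35, 52 − 42.64 = 9.36→9, 230 − 188.6 = 41.4→41) → #230929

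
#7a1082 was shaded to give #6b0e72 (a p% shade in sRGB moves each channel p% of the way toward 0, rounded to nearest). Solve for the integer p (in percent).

#7a1082 is rgb(122, 16, 130); #6b0e72 is rgb(107, 14, 114).
On the B channel (widest range): 114 ≈ 130 + (p/100)(0 − 130), so p ≈ 100×(114 − 130)/(0 − 130) = -1600/-130 = 12.31.
p = 12 reproduces all three channels after rounding.

12%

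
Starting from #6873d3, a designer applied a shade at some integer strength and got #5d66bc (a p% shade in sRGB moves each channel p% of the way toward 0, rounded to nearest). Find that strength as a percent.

11%

#6873d3 is rgb(104, 115, 211); #5d66bc is rgb(93, 102, 188).
On the B channel (widest range): 188 ≈ 211 + (p/100)(0 − 211), so p ≈ 100×(188 − 211)/(0 − 211) = -2300/-211 = 10.90.
p = 11 reproduces all three channels after rounding.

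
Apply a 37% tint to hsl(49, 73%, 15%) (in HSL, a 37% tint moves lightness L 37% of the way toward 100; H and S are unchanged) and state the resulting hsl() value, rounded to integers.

L moves 37% from 15 toward 100: 15 + 31.45 = 46.45 → 46.
H and S are unchanged.

hsl(49, 73%, 46%)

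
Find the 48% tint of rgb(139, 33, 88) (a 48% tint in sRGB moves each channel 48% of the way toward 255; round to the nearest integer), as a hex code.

Lerp each channel 48% toward 255:
  R: 139 + 0.48×(255−139) = 139 + 55.68 = 194.68 → 195
  G: 33 + 0.48×(255−33) = 33 + 106.56 = 139.56 → 140
  B: 88 + 0.48×(255−88) = 88 + 80.16 = 168.16 → 168
rgb(195, 140, 168) = #C38CA8.

#C38CA8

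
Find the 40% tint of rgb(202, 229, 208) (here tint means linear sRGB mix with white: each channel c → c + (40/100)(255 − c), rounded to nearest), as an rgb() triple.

rgb(223, 239, 227)

A 40% tint moves each channel 40% toward 255:
  R: 202 + 0.4×(255−202) = 202 + 21.2 = 223.2 → 223
  G: 229 + 0.4×(255−229) = 229 + 10.4 = 239.4 → 239
  B: 208 + 0.4×(255−208) = 208 + 18.8 = 226.8 → 227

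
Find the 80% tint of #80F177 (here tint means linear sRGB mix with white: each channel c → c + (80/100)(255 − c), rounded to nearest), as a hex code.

#E6FCE4

#80F177 is rgb(128, 241, 119).
Per channel, c → c + 0.8(255 − c):
  R: 128 + 101.6 = 229.6 → 230
  G: 241 + 0.8×(255−241) = 241 + 11.2 = 252.2 → 252
  B: 119 + 108.8 = 227.8 → 228
rgb(230, 252, 228) = #E6FCE4.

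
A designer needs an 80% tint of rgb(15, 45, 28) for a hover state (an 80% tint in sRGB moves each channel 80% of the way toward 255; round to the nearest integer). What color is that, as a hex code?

#cfd5d2

An 80% tint moves each channel 80% toward 255:
  R: 15 + 0.8×(255−15) = 15 + 192 = 207 → 207
  G: 45 + 168 = 213 → 213
  B: 28 + 181.6 = 209.6 → 210
rgb(207, 213, 210) = #cfd5d2.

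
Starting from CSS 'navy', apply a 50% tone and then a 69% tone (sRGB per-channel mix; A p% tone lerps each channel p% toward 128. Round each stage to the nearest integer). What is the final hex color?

CSS navy is rgb(0, 0, 128).
Per channel, c → c + 0.5(128 − c):
  R: 0 + 0.5×(128−0) = 0 + 64 = 64 → 64
  G: 0 + 64 = 64 → 64
  B: 128 + 0.5×(128−128) = 128 + 0 = 128 → 128
After the tone: rgb(64, 64, 128) = #404080.
Per channel, c → c + 0.69(128 − c):
  R: 64 + 0.69×(128−64) = 64 + 44.16 = 108.16 → 108
  G: 64 + 0.69×(128−64) = 64 + 44.16 = 108.16 → 108
  B: 128 + 0 = 128 → 128
rgb(108, 108, 128) = #6C6C80.

#6C6C80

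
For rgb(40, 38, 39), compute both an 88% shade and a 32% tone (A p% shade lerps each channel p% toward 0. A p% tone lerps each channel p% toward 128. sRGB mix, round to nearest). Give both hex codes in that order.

88% shade:
  R: 40 − 35.2 = 4.8 → 5
  G: 38 + 0.88×(0−38) = 38 − 33.44 = 4.56 → 5
  B: 39 + 0.88×(0−39) = 39 − 34.32 = 4.68 → 5
  → #050505
32% tone:
  R: 40 + 0.32×(128−40) = 40 + 28.16 = 68.16 → 68
  G: 38 + 28.8 = 66.8 → 67
  B: 39 + 0.32×(128−39) = 39 + 28.48 = 67.48 → 67
  → #444343

#050505, #444343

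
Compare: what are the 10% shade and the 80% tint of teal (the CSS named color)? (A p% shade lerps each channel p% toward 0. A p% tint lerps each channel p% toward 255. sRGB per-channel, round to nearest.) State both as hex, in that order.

CSS teal is rgb(0, 128, 128).
10% shade:
  R: 0 + 0 = 0 → 0
  G: 128 + 0.1×(0−128) = 128 − 12.8 = 115.2 → 115
  B: 128 + 0.1×(0−128) = 128 − 12.8 = 115.2 → 115
  → #007373
80% tint:
  R: 0 + 0.8×(255−0) = 0 + 204 = 204 → 204
  G: 128 + 101.6 = 229.6 → 230
  B: 128 + 101.6 = 229.6 → 230
  → #cce6e6

#007373, #cce6e6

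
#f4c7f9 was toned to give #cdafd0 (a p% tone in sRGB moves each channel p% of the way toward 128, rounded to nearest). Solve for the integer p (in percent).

#f4c7f9 is rgb(244, 199, 249); #cdafd0 is rgb(205, 175, 208).
On the B channel (widest range): 208 ≈ 249 + (p/100)(128 − 249), so p ≈ 100×(208 − 249)/(128 − 249) = -4100/-121 = 33.88.
p = 34 reproduces all three channels after rounding.

34%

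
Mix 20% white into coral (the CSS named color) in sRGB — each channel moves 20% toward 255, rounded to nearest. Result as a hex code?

CSS coral is rgb(255, 127, 80).
Per channel, c → c + 0.2(255 − c):
  R: 255 + 0 = 255 → 255
  G: 127 + 25.6 = 152.6 → 153
  B: 80 + 35 = 115 → 115
rgb(255, 153, 115) = #ff9973.

#ff9973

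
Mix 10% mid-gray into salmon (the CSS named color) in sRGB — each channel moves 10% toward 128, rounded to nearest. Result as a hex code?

CSS salmon is rgb(250, 128, 114).
A 10% tone moves each channel 10% toward 128:
  R: 250 + 0.1×(128−250) = 250 − 12.2 = 237.8 → 238
  G: 128 + 0.1×(128−128) = 128 + 0 = 128 → 128
  B: 114 + 1.4 = 115.4 → 115
rgb(238, 128, 115) = #EE8073.

#EE8073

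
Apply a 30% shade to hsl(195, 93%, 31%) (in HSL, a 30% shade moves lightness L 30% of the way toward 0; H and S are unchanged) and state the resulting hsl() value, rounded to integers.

L moves 30% from 31 toward 0: 31 − 9.3 = 21.7 → 22.
H and S are unchanged.

hsl(195, 93%, 22%)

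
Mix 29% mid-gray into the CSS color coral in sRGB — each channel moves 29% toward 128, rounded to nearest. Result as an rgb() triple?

CSS coral is rgb(255, 127, 80).
A 29% tone moves each channel 29% toward 128:
  R: 255 − 36.83 = 218.17 → 218
  G: 127 + 0.29×(128−127) = 127 + 0.29 = 127.29 → 127
  B: 80 + 0.29×(128−80) = 80 + 13.92 = 93.92 → 94

rgb(218, 127, 94)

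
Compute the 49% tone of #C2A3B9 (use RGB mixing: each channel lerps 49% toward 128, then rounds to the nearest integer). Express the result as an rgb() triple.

rgb(162, 146, 157)

#C2A3B9 is rgb(194, 163, 185).
Lerp each channel 49% toward 128:
  R: 194 − 32.34 = 161.66 → 162
  G: 163 − 17.15 = 145.85 → 146
  B: 185 − 27.93 = 157.07 → 157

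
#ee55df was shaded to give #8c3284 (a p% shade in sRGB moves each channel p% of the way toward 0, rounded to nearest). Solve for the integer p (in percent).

#ee55df is rgb(238, 85, 223); #8c3284 is rgb(140, 50, 132).
On the R channel (widest range): 140 ≈ 238 + (p/100)(0 − 238), so p ≈ 100×(140 − 238)/(0 − 238) = -9800/-238 = 41.18.
p = 41 reproduces all three channels after rounding.

41%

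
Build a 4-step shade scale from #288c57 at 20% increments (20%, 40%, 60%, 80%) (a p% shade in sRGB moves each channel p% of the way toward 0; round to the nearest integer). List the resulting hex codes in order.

#288c57 is rgb(40, 140, 87).
20%: (40 − 8 = 32→32, 140 − 28 = 112→112, 87 − 17.4 = 69.6→70) → #207046
40%: (40 − 16 = 24→24, 140 − 56 = 84→84, 87 − 34.8 = 52.2→52) → #185434
60%: (40 − 24 = 16→16, 140 − 84 = 56→56, 87 − 52.2 = 34.8→35) → #103823
80%: (40 − 32 = 8→8, 140 − 112 = 28→28, 87 − 69.6 = 17.4→17) → #081c11

#207046, #185434, #103823, #081c11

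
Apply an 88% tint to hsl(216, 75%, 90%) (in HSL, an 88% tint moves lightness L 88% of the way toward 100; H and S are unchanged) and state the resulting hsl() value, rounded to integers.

L moves 88% from 90 toward 100: 90 + 8.8 = 98.8 → 99.
H and S are unchanged.

hsl(216, 75%, 99%)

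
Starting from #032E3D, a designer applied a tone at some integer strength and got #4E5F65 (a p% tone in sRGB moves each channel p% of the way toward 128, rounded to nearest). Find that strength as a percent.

#032E3D is rgb(3, 46, 61); #4E5F65 is rgb(78, 95, 101).
On the R channel (widest range): 78 ≈ 3 + (p/100)(128 − 3), so p ≈ 100×(78 − 3)/(128 − 3) = 7500/125 = 60.00.
p = 60 reproduces all three channels after rounding.

60%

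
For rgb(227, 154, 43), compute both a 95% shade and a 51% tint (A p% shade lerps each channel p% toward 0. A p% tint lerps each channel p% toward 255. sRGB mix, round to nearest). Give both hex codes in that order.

95% shade:
  R: 227 − 215.65 = 11.35 → 11
  G: 154 + 0.95×(0−154) = 154 − 146.3 = 7.7 → 8
  B: 43 − 40.85 = 2.15 → 2
  → #0B0802
51% tint:
  R: 227 + 0.51×(255−227) = 227 + 14.28 = 241.28 → 241
  G: 154 + 0.51×(255−154) = 154 + 51.51 = 205.51 → 206
  B: 43 + 0.51×(255−43) = 43 + 108.12 = 151.12 → 151
  → #F1CE97

#0B0802, #F1CE97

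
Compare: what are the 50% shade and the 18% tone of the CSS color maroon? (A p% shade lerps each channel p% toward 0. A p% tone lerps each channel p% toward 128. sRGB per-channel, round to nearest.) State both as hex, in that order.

CSS maroon is rgb(128, 0, 0).
50% shade:
  R: 128 + 0.5×(0−128) = 128 − 64 = 64 → 64
  G: 0 + 0.5×(0−0) = 0 + 0 = 0 → 0
  B: 0 + 0.5×(0−0) = 0 + 0 = 0 → 0
  → #400000
18% tone:
  R: 128 + 0.18×(128−128) = 128 + 0 = 128 → 128
  G: 0 + 0.18×(128−0) = 0 + 23.04 = 23.04 → 23
  B: 0 + 0.18×(128−0) = 0 + 23.04 = 23.04 → 23
  → #801717

#400000, #801717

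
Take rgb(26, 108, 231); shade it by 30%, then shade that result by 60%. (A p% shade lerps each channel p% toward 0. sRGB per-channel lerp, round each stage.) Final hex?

#071E41

Per channel, c → c + 0.3(0 − c):
  R: 26 − 7.8 = 18.2 → 18
  G: 108 + 0.3×(0−108) = 108 − 32.4 = 75.6 → 76
  B: 231 − 69.3 = 161.7 → 162
After the shade: rgb(18, 76, 162) = #124CA2.
Per channel, c → c + 0.6(0 − c):
  R: 18 − 10.8 = 7.2 → 7
  G: 76 − 45.6 = 30.4 → 30
  B: 162 − 97.2 = 64.8 → 65
rgb(7, 30, 65) = #071E41.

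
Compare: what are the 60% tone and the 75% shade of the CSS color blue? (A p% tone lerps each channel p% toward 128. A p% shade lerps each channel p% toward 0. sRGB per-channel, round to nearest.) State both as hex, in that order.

#4d4db3, #000040

CSS blue is rgb(0, 0, 255).
60% tone:
  R: 0 + 0.6×(128−0) = 0 + 76.8 = 76.8 → 77
  G: 0 + 0.6×(128−0) = 0 + 76.8 = 76.8 → 77
  B: 255 − 76.2 = 178.8 → 179
  → #4d4db3
75% shade:
  R: 0 + 0 = 0 → 0
  G: 0 + 0.75×(0−0) = 0 + 0 = 0 → 0
  B: 255 − 191.25 = 63.75 → 64
  → #000040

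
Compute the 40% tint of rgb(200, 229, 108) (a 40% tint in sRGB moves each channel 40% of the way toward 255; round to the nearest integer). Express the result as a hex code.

Lerp each channel 40% toward 255:
  R: 200 + 0.4×(255−200) = 200 + 22 = 222 → 222
  G: 229 + 10.4 = 239.4 → 239
  B: 108 + 0.4×(255−108) = 108 + 58.8 = 166.8 → 167
rgb(222, 239, 167) = #deefa7.

#deefa7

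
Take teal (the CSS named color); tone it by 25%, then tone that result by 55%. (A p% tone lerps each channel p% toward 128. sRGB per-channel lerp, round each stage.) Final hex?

#558080

CSS teal is rgb(0, 128, 128).
Per channel, c → c + 0.25(128 − c):
  R: 0 + 32 = 32 → 32
  G: 128 + 0 = 128 → 128
  B: 128 + 0.25×(128−128) = 128 + 0 = 128 → 128
After the tone: rgb(32, 128, 128) = #208080.
Lerp each channel 55% toward 128:
  R: 32 + 0.55×(128−32) = 32 + 52.8 = 84.8 → 85
  G: 128 + 0 = 128 → 128
  B: 128 + 0.55×(128−128) = 128 + 0 = 128 → 128
rgb(85, 128, 128) = #558080.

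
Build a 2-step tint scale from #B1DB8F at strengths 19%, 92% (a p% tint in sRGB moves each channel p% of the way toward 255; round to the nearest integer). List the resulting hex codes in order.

#C0E2A4, #F9FCF6

#B1DB8F is rgb(177, 219, 143).
19%: (177 + 14.82 = 191.82→192, 219 + 6.84 = 225.84→226, 143 + 21.28 = 164.28→164) → #C0E2A4
92%: (177 + 71.76 = 248.76→249, 219 + 33.12 = 252.12→252, 143 + 103.04 = 246.04→246) → #F9FCF6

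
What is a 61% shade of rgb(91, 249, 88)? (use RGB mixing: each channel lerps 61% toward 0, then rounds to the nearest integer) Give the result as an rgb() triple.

rgb(35, 97, 34)

Lerp each channel 61% toward 0:
  R: 91 + 0.61×(0−91) = 91 − 55.51 = 35.49 → 35
  G: 249 − 151.89 = 97.11 → 97
  B: 88 + 0.61×(0−88) = 88 − 53.68 = 34.32 → 34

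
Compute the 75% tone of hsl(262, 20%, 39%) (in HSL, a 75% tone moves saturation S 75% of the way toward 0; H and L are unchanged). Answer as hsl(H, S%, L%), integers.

hsl(262, 5%, 39%)

S moves 75% from 20 toward 0: 20 − 15 = 5 → 5.
H and L are unchanged.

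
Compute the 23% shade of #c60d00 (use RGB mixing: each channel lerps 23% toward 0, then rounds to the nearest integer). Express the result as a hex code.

#980a00

#c60d00 is rgb(198, 13, 0).
Lerp each channel 23% toward 0:
  R: 198 + 0.23×(0−198) = 198 − 45.54 = 152.46 → 152
  G: 13 − 2.99 = 10.01 → 10
  B: 0 + 0 = 0 → 0
rgb(152, 10, 0) = #980a00.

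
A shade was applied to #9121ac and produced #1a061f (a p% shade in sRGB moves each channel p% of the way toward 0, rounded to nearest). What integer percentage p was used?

82%

#9121ac is rgb(145, 33, 172); #1a061f is rgb(26, 6, 31).
On the B channel (widest range): 31 ≈ 172 + (p/100)(0 − 172), so p ≈ 100×(31 − 172)/(0 − 172) = -14100/-172 = 81.98.
p = 82 reproduces all three channels after rounding.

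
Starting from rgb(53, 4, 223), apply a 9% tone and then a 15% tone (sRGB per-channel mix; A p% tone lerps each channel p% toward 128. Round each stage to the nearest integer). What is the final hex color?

#4620C9

A 9% tone moves each channel 9% toward 128:
  R: 53 + 0.09×(128−53) = 53 + 6.75 = 59.75 → 60
  G: 4 + 11.16 = 15.16 → 15
  B: 223 − 8.55 = 214.45 → 214
After the tone: rgb(60, 15, 214) = #3C0FD6.
A 15% tone moves each channel 15% toward 128:
  R: 60 + 10.2 = 70.2 → 70
  G: 15 + 0.15×(128−15) = 15 + 16.95 = 31.95 → 32
  B: 214 + 0.15×(128−214) = 214 − 12.9 = 201.1 → 201
rgb(70, 32, 201) = #4620C9.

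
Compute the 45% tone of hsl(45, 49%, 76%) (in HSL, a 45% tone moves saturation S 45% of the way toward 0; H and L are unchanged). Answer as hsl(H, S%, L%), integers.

S moves 45% from 49 toward 0: 49 − 22.05 = 26.95 → 27.
H and L are unchanged.

hsl(45, 27%, 76%)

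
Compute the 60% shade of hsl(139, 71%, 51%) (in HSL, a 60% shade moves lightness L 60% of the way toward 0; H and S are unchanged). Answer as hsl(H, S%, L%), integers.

hsl(139, 71%, 20%)

L moves 60% from 51 toward 0: 51 − 30.6 = 20.4 → 20.
H and S are unchanged.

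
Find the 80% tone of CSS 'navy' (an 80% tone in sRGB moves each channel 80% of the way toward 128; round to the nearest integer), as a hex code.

#666680

CSS navy is rgb(0, 0, 128).
Per channel, c → c + 0.8(128 − c):
  R: 0 + 102.4 = 102.4 → 102
  G: 0 + 0.8×(128−0) = 0 + 102.4 = 102.4 → 102
  B: 128 + 0 = 128 → 128
rgb(102, 102, 128) = #666680.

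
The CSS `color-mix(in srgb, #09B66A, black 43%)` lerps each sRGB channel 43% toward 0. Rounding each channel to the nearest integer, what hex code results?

#05683C

#09B66A is rgb(9, 182, 106).
A 43% shade moves each channel 43% toward 0:
  R: 9 + 0.43×(0−9) = 9 − 3.87 = 5.13 → 5
  G: 182 − 78.26 = 103.74 → 104
  B: 106 + 0.43×(0−106) = 106 − 45.58 = 60.42 → 60
rgb(5, 104, 60) = #05683C.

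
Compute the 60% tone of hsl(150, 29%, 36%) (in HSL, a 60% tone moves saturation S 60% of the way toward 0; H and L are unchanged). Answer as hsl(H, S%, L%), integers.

hsl(150, 12%, 36%)

S moves 60% from 29 toward 0: 29 − 17.4 = 11.6 → 12.
H and L are unchanged.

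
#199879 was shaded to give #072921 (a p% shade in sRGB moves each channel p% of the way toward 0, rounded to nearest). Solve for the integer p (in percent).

73%

#199879 is rgb(25, 152, 121); #072921 is rgb(7, 41, 33).
On the G channel (widest range): 41 ≈ 152 + (p/100)(0 − 152), so p ≈ 100×(41 − 152)/(0 − 152) = -11100/-152 = 73.03.
p = 73 reproduces all three channels after rounding.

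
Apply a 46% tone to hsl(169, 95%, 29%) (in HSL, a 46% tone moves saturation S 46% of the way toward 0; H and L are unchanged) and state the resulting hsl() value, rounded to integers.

hsl(169, 51%, 29%)

S moves 46% from 95 toward 0: 95 − 43.7 = 51.3 → 51.
H and L are unchanged.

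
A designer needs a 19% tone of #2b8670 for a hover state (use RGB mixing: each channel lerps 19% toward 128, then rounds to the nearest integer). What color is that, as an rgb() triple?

#2b8670 is rgb(43, 134, 112).
Per channel, c → c + 0.19(128 − c):
  R: 43 + 0.19×(128−43) = 43 + 16.15 = 59.15 → 59
  G: 134 − 1.14 = 132.86 → 133
  B: 112 + 3.04 = 115.04 → 115

rgb(59, 133, 115)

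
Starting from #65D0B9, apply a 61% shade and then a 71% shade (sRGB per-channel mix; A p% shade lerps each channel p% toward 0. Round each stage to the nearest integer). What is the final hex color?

#65D0B9 is rgb(101, 208, 185).
Per channel, c → c + 0.61(0 − c):
  R: 101 + 0.61×(0−101) = 101 − 61.61 = 39.39 → 39
  G: 208 − 126.88 = 81.12 → 81
  B: 185 − 112.85 = 72.15 → 72
After the shade: rgb(39, 81, 72) = #275148.
A 71% shade moves each channel 71% toward 0:
  R: 39 − 27.69 = 11.31 → 11
  G: 81 + 0.71×(0−81) = 81 − 57.51 = 23.49 → 23
  B: 72 + 0.71×(0−72) = 72 − 51.12 = 20.88 → 21
rgb(11, 23, 21) = #0B1715.

#0B1715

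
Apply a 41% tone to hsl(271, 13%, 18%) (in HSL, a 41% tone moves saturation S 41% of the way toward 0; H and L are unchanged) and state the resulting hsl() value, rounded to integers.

hsl(271, 8%, 18%)

S moves 41% from 13 toward 0: 13 − 5.33 = 7.67 → 8.
H and L are unchanged.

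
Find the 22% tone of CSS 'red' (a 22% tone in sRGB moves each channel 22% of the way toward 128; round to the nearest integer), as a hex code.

CSS red is rgb(255, 0, 0).
Per channel, c → c + 0.22(128 − c):
  R: 255 + 0.22×(128−255) = 255 − 27.94 = 227.06 → 227
  G: 0 + 28.16 = 28.16 → 28
  B: 0 + 0.22×(128−0) = 0 + 28.16 = 28.16 → 28
rgb(227, 28, 28) = #e31c1c.

#e31c1c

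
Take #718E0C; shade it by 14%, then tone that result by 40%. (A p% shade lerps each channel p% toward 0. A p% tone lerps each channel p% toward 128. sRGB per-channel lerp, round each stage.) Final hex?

#6D7C39

#718E0C is rgb(113, 142, 12).
Per channel, c → c + 0.14(0 − c):
  R: 113 − 15.82 = 97.18 → 97
  G: 142 + 0.14×(0−142) = 142 − 19.88 = 122.12 → 122
  B: 12 + 0.14×(0−12) = 12 − 1.68 = 10.32 → 10
After the shade: rgb(97, 122, 10) = #617A0A.
Lerp each channel 40% toward 128:
  R: 97 + 12.4 = 109.4 → 109
  G: 122 + 0.4×(128−122) = 122 + 2.4 = 124.4 → 124
  B: 10 + 0.4×(128−10) = 10 + 47.2 = 57.2 → 57
rgb(109, 124, 57) = #6D7C39.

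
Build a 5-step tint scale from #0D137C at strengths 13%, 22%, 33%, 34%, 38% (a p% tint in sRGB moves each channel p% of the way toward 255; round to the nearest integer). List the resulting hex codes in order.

#0D137C is rgb(13, 19, 124).
13%: (13 + 31.46 = 44.46→44, 19 + 30.68 = 49.68→50, 124 + 17.03 = 141.03→141) → #2C328D
22%: (13 + 53.24 = 66.24→66, 19 + 51.92 = 70.92→71, 124 + 28.82 = 152.82→153) → #424799
33%: (13 + 79.86 = 92.86→93, 19 + 77.88 = 96.88→97, 124 + 43.23 = 167.23→167) → #5D61A7
34%: (13 + 82.28 = 95.28→95, 19 + 80.24 = 99.24→99, 124 + 44.54 = 168.54→169) → #5F63A9
38%: (13 + 91.96 = 104.96→105, 19 + 89.68 = 108.68→109, 124 + 49.78 = 173.78→174) → #696DAE

#2C328D, #424799, #5D61A7, #5F63A9, #696DAE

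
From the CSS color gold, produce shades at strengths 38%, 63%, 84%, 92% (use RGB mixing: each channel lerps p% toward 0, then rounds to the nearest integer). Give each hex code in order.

#9E8500, #5E5000, #292200, #141100

CSS gold is rgb(255, 215, 0).
38%: (255 − 96.9 = 158.1→158, 215 − 81.7 = 133.3→133, 0→0) → #9E8500
63%: (255 − 160.65 = 94.35→94, 215 − 135.45 = 79.55→80, 0→0) → #5E5000
84%: (255 − 214.2 = 40.8→41, 215 − 180.6 = 34.4→34, 0→0) → #292200
92%: (255 − 234.6 = 20.4→20, 215 − 197.8 = 17.2→17, 0→0) → #141100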